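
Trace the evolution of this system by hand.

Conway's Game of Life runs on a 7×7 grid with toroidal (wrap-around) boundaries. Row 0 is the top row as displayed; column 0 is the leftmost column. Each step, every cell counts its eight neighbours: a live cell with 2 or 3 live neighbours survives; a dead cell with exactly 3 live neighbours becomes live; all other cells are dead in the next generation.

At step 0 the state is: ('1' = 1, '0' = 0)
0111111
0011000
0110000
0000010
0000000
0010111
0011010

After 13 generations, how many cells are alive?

step 0: 0111111
0011000
0110000
0000010
0000000
0010111
0011010
step 1: 0100011
1000010
0111000
0000000
0000101
0010111
1000000
step 2: 0100010
1000110
0110000
0011000
0001101
1001101
1100100
step 3: 0100010
1010111
0110100
0100100
1000001
0110001
0111100
step 4: 0000000
1010101
0010101
0111010
0010011
0000011
0001110
step 5: 0000001
1100001
0000101
1100000
1111000
0001000
0000111
step 6: 0000000
0000001
0000011
0001001
1001000
1101011
0000111
step 7: 0000001
0000011
1000011
1000111
0101010
0111000
0000100
step 8: 0000001
0000000
0000000
0100000
0101010
0101000
0011000
step 9: 0000000
0000000
0000000
0010000
1100100
0101000
0011000
step 10: 0000000
0000000
0000000
0100000
1101000
1101100
0011000
step 11: 0000000
0000000
0000000
1110000
0001100
1000100
0111100
step 12: 0011000
0000000
0100000
0111000
1011100
0100010
0111100
step 13: 0100100
0010000
0100000
1000100
1000100
1000010
0100100

12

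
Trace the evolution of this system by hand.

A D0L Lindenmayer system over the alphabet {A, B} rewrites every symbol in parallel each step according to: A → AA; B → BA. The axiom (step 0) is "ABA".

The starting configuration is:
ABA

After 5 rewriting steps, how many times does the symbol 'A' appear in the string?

[0] ABA
[1] AABAAA
[2] AAAABAAAAAAA
[3] AAAAAAAABAAAAAAAAAAAAAAA
[4] AAAAAAAAAAAAAAAABAAAAAAAAAAAAAAAAAAAAAAAAAAAAAAA
[5] AAAAAAAAAAAAAAAAAAAAAAAAAAAAAAAABAAAAAAAAAAAAAAAAAAAAAAAAAAAAAAAAAAAAAAAAAAAAAAAAAAAAAAAAAAAAAAA

95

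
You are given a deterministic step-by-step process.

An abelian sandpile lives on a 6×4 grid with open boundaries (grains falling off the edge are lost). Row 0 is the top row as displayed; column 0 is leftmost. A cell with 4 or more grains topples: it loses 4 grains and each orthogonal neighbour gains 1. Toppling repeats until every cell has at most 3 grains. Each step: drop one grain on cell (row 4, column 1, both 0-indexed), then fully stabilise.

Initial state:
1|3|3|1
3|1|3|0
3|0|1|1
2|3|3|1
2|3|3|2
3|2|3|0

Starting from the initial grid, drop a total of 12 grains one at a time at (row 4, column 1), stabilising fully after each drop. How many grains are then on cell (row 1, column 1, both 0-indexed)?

2

t=0: 1|3|3|1
3|1|3|0
3|0|1|1
2|3|3|1
2|3|3|2
3|2|3|0
t=1: 2|3|3|1
0|2|3|0
1|2|2|1
1|3|1|2
2|0|3|3
1|2|1|1
t=2: 2|3|3|1
0|2|3|0
1|2|2|1
1|3|1|2
2|1|3|3
1|2|1|1
t=3: 2|3|3|1
0|2|3|0
1|2|2|1
1|3|1|2
2|2|3|3
1|2|1|1
t=4: 2|3|3|1
0|2|3|0
1|2|2|1
1|3|1|2
2|3|3|3
1|2|1|1
t=5: 2|3|3|1
0|2|3|0
1|3|2|1
2|0|3|3
3|2|1|0
1|3|2|2
t=6: 2|3|3|1
0|2|3|0
1|3|2|1
2|0|3|3
3|3|1|0
1|3|2|2
t=7: 2|3|3|1
0|2|3|0
1|3|2|1
3|1|3|3
0|2|2|0
3|0|3|2
t=8: 2|3|3|1
0|2|3|0
1|3|2|1
3|1|3|3
0|3|2|0
3|0|3|2
t=9: 2|3|3|1
0|2|3|0
1|3|2|1
3|2|3|3
1|0|3|0
3|1|3|2
t=10: 2|3|3|1
0|2|3|0
1|3|2|1
3|2|3|3
1|1|3|0
3|1|3|2
t=11: 2|3|3|1
0|2|3|0
1|3|2|1
3|2|3|3
1|2|3|0
3|1|3|2
t=12: 2|3|3|1
0|2|3|0
1|3|2|1
3|2|3|3
1|3|3|0
3|1|3|2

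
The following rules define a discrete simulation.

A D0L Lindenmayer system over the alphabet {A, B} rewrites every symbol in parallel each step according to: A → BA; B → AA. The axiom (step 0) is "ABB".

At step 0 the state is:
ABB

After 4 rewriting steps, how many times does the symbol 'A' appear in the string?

k=0  ABB
k=1  BAAAAA
k=2  AABABABABABA
k=3  BABAAABAAABAAABAAABAAABA
k=4  AABAAABABABAAABABABAAABABABAAABABABAAABABABAAABA

31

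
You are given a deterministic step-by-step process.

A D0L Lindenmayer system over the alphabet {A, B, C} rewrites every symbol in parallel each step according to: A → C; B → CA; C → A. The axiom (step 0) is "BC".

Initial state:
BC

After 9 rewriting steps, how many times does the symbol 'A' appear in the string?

k=0  BC
k=1  CAA
k=2  ACC
k=3  CAA
k=4  ACC
k=5  CAA
k=6  ACC
k=7  CAA
k=8  ACC
k=9  CAA

2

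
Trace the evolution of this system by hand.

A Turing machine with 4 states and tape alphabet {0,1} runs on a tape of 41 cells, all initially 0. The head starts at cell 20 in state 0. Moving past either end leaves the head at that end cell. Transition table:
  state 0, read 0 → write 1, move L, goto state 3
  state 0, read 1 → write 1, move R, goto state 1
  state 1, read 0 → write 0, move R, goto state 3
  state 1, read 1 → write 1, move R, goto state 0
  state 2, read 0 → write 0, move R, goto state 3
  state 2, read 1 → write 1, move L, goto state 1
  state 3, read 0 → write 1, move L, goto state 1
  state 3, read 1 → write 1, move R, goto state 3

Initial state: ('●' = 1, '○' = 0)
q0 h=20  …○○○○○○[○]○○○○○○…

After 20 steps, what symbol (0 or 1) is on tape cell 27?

0) q0 h=20  …○○○○○○[○]○○○○○○…
1) q3 h=19  …○○○○○○[○]●○○○○○…
2) q1 h=18  …○○○○○○[○]●●○○○○…
3) q3 h=19  …○○○○○○[●]●○○○○○…
4) q3 h=20  …○○○○○●[●]○○○○○○…
5) q3 h=21  …○○○○●●[○]○○○○○○…
6) q1 h=20  …○○○○○●[●]●○○○○○…
7) q0 h=21  …○○○○●●[●]○○○○○○…
8) q1 h=22  …○○○●●●[○]○○○○○○…
9) q3 h=23  …○○●●●○[○]○○○○○○…
10) q1 h=22  …○○○●●●[○]●○○○○○…
11) q3 h=23  …○○●●●○[●]○○○○○○…
12) q3 h=24  …○●●●○●[○]○○○○○○…
13) q1 h=23  …○○●●●○[●]●○○○○○…
14) q0 h=24  …○●●●○●[●]○○○○○○…
15) q1 h=25  …●●●○●●[○]○○○○○○…
16) q3 h=26  …●●○●●○[○]○○○○○○…
17) q1 h=25  …●●●○●●[○]●○○○○○…
18) q3 h=26  …●●○●●○[●]○○○○○○…
19) q3 h=27  …●○●●○●[○]○○○○○○…
20) q1 h=26  …●●○●●○[●]●○○○○○…

1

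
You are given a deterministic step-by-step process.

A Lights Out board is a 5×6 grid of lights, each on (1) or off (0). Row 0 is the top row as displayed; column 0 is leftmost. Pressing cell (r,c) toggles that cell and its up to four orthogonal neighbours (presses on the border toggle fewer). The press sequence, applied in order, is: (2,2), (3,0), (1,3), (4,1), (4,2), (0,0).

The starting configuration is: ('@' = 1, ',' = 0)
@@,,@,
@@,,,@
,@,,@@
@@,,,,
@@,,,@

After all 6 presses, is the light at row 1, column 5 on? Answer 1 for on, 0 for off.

0) @@,,@,
@@,,,@
,@,,@@
@@,,,,
@@,,,@
1) @@,,@,
@@@,,@
,,@@@@
@@@,,,
@@,,,@
2) @@,,@,
@@@,,@
@,@@@@
,,@,,,
,@,,,@
3) @@,@@,
@@,@@@
@,@,@@
,,@,,,
,@,,,@
4) @@,@@,
@@,@@@
@,@,@@
,@@,,,
@,@,,@
5) @@,@@,
@@,@@@
@,@,@@
,@,,,,
@@,@,@
6) ,,,@@,
,@,@@@
@,@,@@
,@,,,,
@@,@,@

1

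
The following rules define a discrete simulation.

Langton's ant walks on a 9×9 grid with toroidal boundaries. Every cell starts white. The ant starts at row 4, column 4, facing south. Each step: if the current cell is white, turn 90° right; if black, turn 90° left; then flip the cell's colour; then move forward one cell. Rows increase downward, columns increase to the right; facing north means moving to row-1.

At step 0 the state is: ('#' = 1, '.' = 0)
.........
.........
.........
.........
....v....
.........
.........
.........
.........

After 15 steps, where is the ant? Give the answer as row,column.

gen 0: .........
.........
.........
.........
....v....
.........
.........
.........
.........
gen 1: .........
.........
.........
.........
...<#....
.........
.........
.........
.........
gen 2: .........
.........
.........
...^.....
...##....
.........
.........
.........
.........
gen 3: .........
.........
.........
...#>....
...##....
.........
.........
.........
.........
gen 4: .........
.........
.........
...##....
...#v....
.........
.........
.........
.........
gen 5: .........
.........
.........
...##....
...#.>...
.........
.........
.........
.........
gen 6: .........
.........
.........
...##....
...#.#...
.....v...
.........
.........
.........
gen 7: .........
.........
.........
...##....
...#.#...
....<#...
.........
.........
.........
gen 8: .........
.........
.........
...##....
...#^#...
....##...
.........
.........
.........
gen 9: .........
.........
.........
...##....
...##>...
....##...
.........
.........
.........
gen 10: .........
.........
.........
...##^...
...##....
....##...
.........
.........
.........
gen 11: .........
.........
.........
...###>..
...##....
....##...
.........
.........
.........
gen 12: .........
.........
.........
...####..
...##.v..
....##...
.........
.........
.........
gen 13: .........
.........
.........
...####..
...##<#..
....##...
.........
.........
.........
gen 14: .........
.........
.........
...##^#..
...####..
....##...
.........
.........
.........
gen 15: .........
.........
.........
...#<.#..
...####..
....##...
.........
.........
.........

3,4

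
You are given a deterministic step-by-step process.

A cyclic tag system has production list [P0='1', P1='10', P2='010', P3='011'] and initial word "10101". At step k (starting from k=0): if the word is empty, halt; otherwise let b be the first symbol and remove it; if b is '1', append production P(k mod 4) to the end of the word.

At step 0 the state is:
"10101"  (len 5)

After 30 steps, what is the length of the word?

13

step 0: "10101"  (len 5)
step 1: "01011"  (len 5)
step 2: "1011"  (len 4)
step 3: "011010"  (len 6)
step 4: "11010"  (len 5)
step 5: "10101"  (len 5)
step 6: "010110"  (len 6)
step 7: "10110"  (len 5)
step 8: "0110011"  (len 7)
step 9: "110011"  (len 6)
step 10: "1001110"  (len 7)
step 11: "001110010"  (len 9)
step 12: "01110010"  (len 8)
step 13: "1110010"  (len 7)
step 14: "11001010"  (len 8)
step 15: "1001010010"  (len 10)
step 16: "001010010011"  (len 12)
step 17: "01010010011"  (len 11)
step 18: "1010010011"  (len 10)
step 19: "010010011010"  (len 12)
step 20: "10010011010"  (len 11)
step 21: "00100110101"  (len 11)
step 22: "0100110101"  (len 10)
step 23: "100110101"  (len 9)
step 24: "00110101011"  (len 11)
step 25: "0110101011"  (len 10)
step 26: "110101011"  (len 9)
step 27: "10101011010"  (len 11)
step 28: "0101011010011"  (len 13)
step 29: "101011010011"  (len 12)
step 30: "0101101001110"  (len 13)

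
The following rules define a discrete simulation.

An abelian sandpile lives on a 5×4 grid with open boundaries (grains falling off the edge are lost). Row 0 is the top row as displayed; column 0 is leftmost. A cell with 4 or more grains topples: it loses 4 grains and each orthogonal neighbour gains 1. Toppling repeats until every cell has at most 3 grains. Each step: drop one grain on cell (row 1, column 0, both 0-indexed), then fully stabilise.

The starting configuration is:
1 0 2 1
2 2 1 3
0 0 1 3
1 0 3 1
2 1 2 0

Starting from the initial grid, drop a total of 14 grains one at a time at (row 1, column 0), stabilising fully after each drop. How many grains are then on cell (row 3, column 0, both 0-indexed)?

2

0) 1 0 2 1
2 2 1 3
0 0 1 3
1 0 3 1
2 1 2 0
1) 1 0 2 1
3 2 1 3
0 0 1 3
1 0 3 1
2 1 2 0
2) 2 0 2 1
0 3 1 3
1 0 1 3
1 0 3 1
2 1 2 0
3) 2 0 2 1
1 3 1 3
1 0 1 3
1 0 3 1
2 1 2 0
4) 2 0 2 1
2 3 1 3
1 0 1 3
1 0 3 1
2 1 2 0
5) 2 0 2 1
3 3 1 3
1 0 1 3
1 0 3 1
2 1 2 0
6) 3 1 2 1
1 0 2 3
2 1 1 3
1 0 3 1
2 1 2 0
7) 3 1 2 1
2 0 2 3
2 1 1 3
1 0 3 1
2 1 2 0
8) 3 1 2 1
3 0 2 3
2 1 1 3
1 0 3 1
2 1 2 0
9) 0 2 2 1
1 1 2 3
3 1 1 3
1 0 3 1
2 1 2 0
10) 0 2 2 1
2 1 2 3
3 1 1 3
1 0 3 1
2 1 2 0
11) 0 2 2 1
3 1 2 3
3 1 1 3
1 0 3 1
2 1 2 0
12) 1 2 2 1
1 2 2 3
0 2 1 3
2 0 3 1
2 1 2 0
13) 1 2 2 1
2 2 2 3
0 2 1 3
2 0 3 1
2 1 2 0
14) 1 2 2 1
3 2 2 3
0 2 1 3
2 0 3 1
2 1 2 0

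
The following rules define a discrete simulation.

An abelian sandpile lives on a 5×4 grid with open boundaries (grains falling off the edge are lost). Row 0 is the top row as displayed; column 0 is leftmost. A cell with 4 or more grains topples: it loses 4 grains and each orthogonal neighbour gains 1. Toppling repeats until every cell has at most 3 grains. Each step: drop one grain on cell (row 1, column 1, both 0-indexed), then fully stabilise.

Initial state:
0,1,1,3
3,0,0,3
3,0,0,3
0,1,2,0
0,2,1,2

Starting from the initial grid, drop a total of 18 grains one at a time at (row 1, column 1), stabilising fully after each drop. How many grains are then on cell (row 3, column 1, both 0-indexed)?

step 0: 0,1,1,3
3,0,0,3
3,0,0,3
0,1,2,0
0,2,1,2
step 1: 0,1,1,3
3,1,0,3
3,0,0,3
0,1,2,0
0,2,1,2
step 2: 0,1,1,3
3,2,0,3
3,0,0,3
0,1,2,0
0,2,1,2
step 3: 0,1,1,3
3,3,0,3
3,0,0,3
0,1,2,0
0,2,1,2
step 4: 1,2,1,3
1,1,1,3
0,2,0,3
1,1,2,0
0,2,1,2
step 5: 1,2,1,3
1,2,1,3
0,2,0,3
1,1,2,0
0,2,1,2
step 6: 1,2,1,3
1,3,1,3
0,2,0,3
1,1,2,0
0,2,1,2
step 7: 1,3,1,3
2,0,2,3
0,3,0,3
1,1,2,0
0,2,1,2
step 8: 1,3,1,3
2,1,2,3
0,3,0,3
1,1,2,0
0,2,1,2
step 9: 1,3,1,3
2,2,2,3
0,3,0,3
1,1,2,0
0,2,1,2
step 10: 1,3,1,3
2,3,2,3
0,3,0,3
1,1,2,0
0,2,1,2
step 11: 2,0,2,3
3,2,3,3
1,0,1,3
1,2,2,0
0,2,1,2
step 12: 2,0,2,3
3,3,3,3
1,0,1,3
1,2,2,0
0,2,1,2
step 13: 3,2,0,1
0,2,2,2
2,1,3,0
1,2,2,1
0,2,1,2
step 14: 3,2,0,1
0,3,2,2
2,1,3,0
1,2,2,1
0,2,1,2
step 15: 3,3,0,1
1,0,3,2
2,2,3,0
1,2,2,1
0,2,1,2
step 16: 3,3,0,1
1,1,3,2
2,2,3,0
1,2,2,1
0,2,1,2
step 17: 3,3,0,1
1,2,3,2
2,2,3,0
1,2,2,1
0,2,1,2
step 18: 3,3,0,1
1,3,3,2
2,2,3,0
1,2,2,1
0,2,1,2

2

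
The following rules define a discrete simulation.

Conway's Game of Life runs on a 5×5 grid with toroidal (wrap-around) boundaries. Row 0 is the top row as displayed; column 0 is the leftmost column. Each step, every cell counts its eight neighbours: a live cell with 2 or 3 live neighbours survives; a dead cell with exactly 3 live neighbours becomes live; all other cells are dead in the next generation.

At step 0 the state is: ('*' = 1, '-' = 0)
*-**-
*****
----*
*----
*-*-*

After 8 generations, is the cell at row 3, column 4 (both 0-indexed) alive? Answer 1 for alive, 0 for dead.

0

[0] *-**-
*****
----*
*----
*-*-*
[1] -----
-----
--*--
**-*-
*-*--
[2] -----
-----
-**--
*--**
*-*-*
[3] -----
-----
*****
-----
**---
[4] -----
*****
*****
---*-
-----
[5] *****
-----
-----
**-*-
-----
[6] *****
*****
-----
-----
-----
[7] -----
-----
*****
-----
*****
[8] *****
*****
*****
-----
*****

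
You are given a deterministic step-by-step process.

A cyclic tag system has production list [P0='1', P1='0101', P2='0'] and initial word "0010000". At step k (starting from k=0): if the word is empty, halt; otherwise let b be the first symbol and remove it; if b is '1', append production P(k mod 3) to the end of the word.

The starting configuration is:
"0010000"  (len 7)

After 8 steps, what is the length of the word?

t=0: "0010000"  (len 7)
t=1: "010000"  (len 6)
t=2: "10000"  (len 5)
t=3: "00000"  (len 5)
t=4: "0000"  (len 4)
t=5: "000"  (len 3)
t=6: "00"  (len 2)
t=7: "0"  (len 1)
t=8: (halted — word empty)

0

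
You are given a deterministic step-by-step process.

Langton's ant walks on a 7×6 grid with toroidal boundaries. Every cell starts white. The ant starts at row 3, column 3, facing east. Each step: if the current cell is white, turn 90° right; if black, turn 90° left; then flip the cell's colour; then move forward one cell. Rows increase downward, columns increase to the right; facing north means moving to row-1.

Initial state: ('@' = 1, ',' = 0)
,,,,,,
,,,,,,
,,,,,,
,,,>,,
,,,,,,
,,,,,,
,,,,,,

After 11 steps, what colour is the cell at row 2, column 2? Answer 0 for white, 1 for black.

k=0  ,,,,,,
,,,,,,
,,,,,,
,,,>,,
,,,,,,
,,,,,,
,,,,,,
k=1  ,,,,,,
,,,,,,
,,,,,,
,,,@,,
,,,v,,
,,,,,,
,,,,,,
k=2  ,,,,,,
,,,,,,
,,,,,,
,,,@,,
,,<@,,
,,,,,,
,,,,,,
k=3  ,,,,,,
,,,,,,
,,,,,,
,,^@,,
,,@@,,
,,,,,,
,,,,,,
k=4  ,,,,,,
,,,,,,
,,,,,,
,,@>,,
,,@@,,
,,,,,,
,,,,,,
k=5  ,,,,,,
,,,,,,
,,,^,,
,,@,,,
,,@@,,
,,,,,,
,,,,,,
k=6  ,,,,,,
,,,,,,
,,,@>,
,,@,,,
,,@@,,
,,,,,,
,,,,,,
k=7  ,,,,,,
,,,,,,
,,,@@,
,,@,v,
,,@@,,
,,,,,,
,,,,,,
k=8  ,,,,,,
,,,,,,
,,,@@,
,,@<@,
,,@@,,
,,,,,,
,,,,,,
k=9  ,,,,,,
,,,,,,
,,,^@,
,,@@@,
,,@@,,
,,,,,,
,,,,,,
k=10  ,,,,,,
,,,,,,
,,<,@,
,,@@@,
,,@@,,
,,,,,,
,,,,,,
k=11  ,,,,,,
,,^,,,
,,@,@,
,,@@@,
,,@@,,
,,,,,,
,,,,,,

1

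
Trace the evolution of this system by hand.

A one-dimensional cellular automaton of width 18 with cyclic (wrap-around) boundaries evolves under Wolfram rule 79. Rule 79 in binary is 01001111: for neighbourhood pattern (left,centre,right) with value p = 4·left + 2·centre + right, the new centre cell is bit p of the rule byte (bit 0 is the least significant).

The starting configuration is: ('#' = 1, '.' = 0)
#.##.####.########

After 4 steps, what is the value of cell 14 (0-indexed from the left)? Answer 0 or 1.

1

k=0  #.##.####.########
k=1  #.##.#..#.#.......
k=2  #.##.#.##.#.######
k=3  #.##.#.##.#.#.....
k=4  #.##.#.##.#.#.####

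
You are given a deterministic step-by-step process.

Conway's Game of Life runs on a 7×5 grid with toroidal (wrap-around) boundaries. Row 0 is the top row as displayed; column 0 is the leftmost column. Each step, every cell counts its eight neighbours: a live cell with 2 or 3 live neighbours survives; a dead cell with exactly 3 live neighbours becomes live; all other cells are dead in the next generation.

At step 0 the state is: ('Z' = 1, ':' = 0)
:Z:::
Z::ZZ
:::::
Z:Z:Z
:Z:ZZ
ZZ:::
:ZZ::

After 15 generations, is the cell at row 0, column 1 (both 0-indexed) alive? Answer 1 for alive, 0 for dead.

k=0  :Z:::
Z::ZZ
:::::
Z:Z:Z
:Z:ZZ
ZZ:::
:ZZ::
k=1  :Z:ZZ
Z:::Z
:Z:::
ZZZ:Z
:::Z:
:::ZZ
::Z::
k=2  :ZZZZ
:ZZZZ
::ZZ:
ZZZZZ
:Z:::
::ZZZ
Z:Z::
k=3  :::::
:::::
:::::
Z:::Z
:::::
Z:ZZZ
Z::::
k=4  :::::
:::::
:::::
:::::
:Z:::
ZZ:ZZ
ZZ:Z:
k=5  :::::
:::::
:::::
:::::
:ZZ:Z
:::Z:
:Z:Z:
k=6  :::::
:::::
:::::
:::::
::ZZ:
ZZ:ZZ
::Z::
k=7  :::::
:::::
:::::
:::::
ZZZZ:
ZZ::Z
ZZZZZ
k=8  ZZZZZ
:::::
:::::
:ZZ::
::ZZ:
:::::
::ZZ:
k=9  ZZ::Z
ZZZZZ
:::::
:ZZZ:
:ZZZ:
:::::
Z::::
k=10  :::::
::ZZ:
:::::
:Z:Z:
:Z:Z:
:ZZ::
ZZ::Z
k=11  ZZZZZ
:::::
:::Z:
:::::
ZZ:Z:
:::ZZ
ZZZ::
k=12  :::ZZ
ZZ:::
:::::
::Z:Z
Z:ZZ:
:::Z:
:::::
k=13  Z:::Z
Z:::Z
ZZ:::
:ZZ:Z
:ZZ::
::ZZZ
:::ZZ
k=14  :::::
:::::
::ZZ:
:::Z:
::::Z
ZZ::Z
::Z::
k=15  :::::
:::::
::ZZ:
::ZZZ
:::ZZ
ZZ:ZZ
ZZ:::

0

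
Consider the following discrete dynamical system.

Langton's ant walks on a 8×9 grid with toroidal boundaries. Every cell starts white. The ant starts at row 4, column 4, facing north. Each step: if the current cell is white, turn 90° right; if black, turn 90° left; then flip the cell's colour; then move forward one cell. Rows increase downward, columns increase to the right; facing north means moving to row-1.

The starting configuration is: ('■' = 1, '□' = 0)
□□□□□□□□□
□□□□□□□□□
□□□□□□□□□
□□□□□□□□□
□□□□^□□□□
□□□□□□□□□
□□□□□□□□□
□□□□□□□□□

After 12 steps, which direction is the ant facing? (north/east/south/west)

t=0: □□□□□□□□□
□□□□□□□□□
□□□□□□□□□
□□□□□□□□□
□□□□^□□□□
□□□□□□□□□
□□□□□□□□□
□□□□□□□□□
t=1: □□□□□□□□□
□□□□□□□□□
□□□□□□□□□
□□□□□□□□□
□□□□■>□□□
□□□□□□□□□
□□□□□□□□□
□□□□□□□□□
t=2: □□□□□□□□□
□□□□□□□□□
□□□□□□□□□
□□□□□□□□□
□□□□■■□□□
□□□□□v□□□
□□□□□□□□□
□□□□□□□□□
t=3: □□□□□□□□□
□□□□□□□□□
□□□□□□□□□
□□□□□□□□□
□□□□■■□□□
□□□□<■□□□
□□□□□□□□□
□□□□□□□□□
t=4: □□□□□□□□□
□□□□□□□□□
□□□□□□□□□
□□□□□□□□□
□□□□^■□□□
□□□□■■□□□
□□□□□□□□□
□□□□□□□□□
t=5: □□□□□□□□□
□□□□□□□□□
□□□□□□□□□
□□□□□□□□□
□□□<□■□□□
□□□□■■□□□
□□□□□□□□□
□□□□□□□□□
t=6: □□□□□□□□□
□□□□□□□□□
□□□□□□□□□
□□□^□□□□□
□□□■□■□□□
□□□□■■□□□
□□□□□□□□□
□□□□□□□□□
t=7: □□□□□□□□□
□□□□□□□□□
□□□□□□□□□
□□□■>□□□□
□□□■□■□□□
□□□□■■□□□
□□□□□□□□□
□□□□□□□□□
t=8: □□□□□□□□□
□□□□□□□□□
□□□□□□□□□
□□□■■□□□□
□□□■v■□□□
□□□□■■□□□
□□□□□□□□□
□□□□□□□□□
t=9: □□□□□□□□□
□□□□□□□□□
□□□□□□□□□
□□□■■□□□□
□□□<■■□□□
□□□□■■□□□
□□□□□□□□□
□□□□□□□□□
t=10: □□□□□□□□□
□□□□□□□□□
□□□□□□□□□
□□□■■□□□□
□□□□■■□□□
□□□v■■□□□
□□□□□□□□□
□□□□□□□□□
t=11: □□□□□□□□□
□□□□□□□□□
□□□□□□□□□
□□□■■□□□□
□□□□■■□□□
□□<■■■□□□
□□□□□□□□□
□□□□□□□□□
t=12: □□□□□□□□□
□□□□□□□□□
□□□□□□□□□
□□□■■□□□□
□□^□■■□□□
□□■■■■□□□
□□□□□□□□□
□□□□□□□□□

north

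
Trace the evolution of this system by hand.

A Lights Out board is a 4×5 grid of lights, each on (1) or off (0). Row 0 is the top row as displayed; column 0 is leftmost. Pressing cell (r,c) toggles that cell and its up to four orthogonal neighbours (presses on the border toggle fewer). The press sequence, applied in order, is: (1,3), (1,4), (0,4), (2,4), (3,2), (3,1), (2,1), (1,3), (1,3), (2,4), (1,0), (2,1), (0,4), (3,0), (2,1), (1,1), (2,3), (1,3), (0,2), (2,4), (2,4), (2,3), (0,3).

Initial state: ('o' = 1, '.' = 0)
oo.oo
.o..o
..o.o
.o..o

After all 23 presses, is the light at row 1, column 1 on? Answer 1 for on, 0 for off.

0

[0] oo.oo
.o..o
..o.o
.o..o
[1] oo..o
.ooo.
..ooo
.o..o
[2] oo...
.oo.o
..oo.
.o..o
[3] oo.oo
.oo..
..oo.
.o..o
[4] oo.oo
.oo.o
..o.o
.o...
[5] oo.oo
.oo.o
....o
..oo.
[6] oo.oo
.oo.o
.o..o
oo.o.
[7] oo.oo
..o.o
o.o.o
o..o.
[8] oo..o
...o.
o.ooo
o..o.
[9] oo.oo
..o.o
o.o.o
o..o.
[10] oo.oo
..o..
o.oo.
o..oo
[11] .o.oo
ooo..
..oo.
o..oo
[12] .o.oo
o.o..
oo.o.
oo.oo
[13] .o...
o.o.o
oo.o.
oo.oo
[14] .o...
o.o.o
.o.o.
...oo
[15] .o...
ooo.o
o.oo.
.o.oo
[16] .....
....o
oooo.
.o.oo
[17] .....
...oo
oo..o
.o..o
[18] ...o.
..o..
oo.oo
.o..o
[19] .oo..
.....
oo.oo
.o..o
[20] .oo..
....o
oo...
.o...
[21] .oo..
.....
oo.oo
.o..o
[22] .oo..
...o.
ooo..
.o.oo
[23] .o.oo
.....
ooo..
.o.oo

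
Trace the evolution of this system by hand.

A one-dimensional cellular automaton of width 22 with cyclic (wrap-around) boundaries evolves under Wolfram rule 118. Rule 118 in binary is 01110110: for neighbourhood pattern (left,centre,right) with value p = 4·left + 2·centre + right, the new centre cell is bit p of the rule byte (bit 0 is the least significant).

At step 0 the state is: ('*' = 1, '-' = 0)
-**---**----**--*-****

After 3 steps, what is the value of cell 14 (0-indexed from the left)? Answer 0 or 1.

step 0: -**---**----**--*-****
step 1: *-**-*-**--*-*****---*
step 2: **-****-*****----**-*-
step 3: -**---**----**--*-****

0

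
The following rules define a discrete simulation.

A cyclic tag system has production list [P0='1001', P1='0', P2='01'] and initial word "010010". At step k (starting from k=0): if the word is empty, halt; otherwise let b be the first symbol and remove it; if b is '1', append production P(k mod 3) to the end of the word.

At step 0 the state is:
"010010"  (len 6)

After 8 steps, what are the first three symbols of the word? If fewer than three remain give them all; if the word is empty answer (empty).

0) "010010"  (len 6)
1) "10010"  (len 5)
2) "00100"  (len 5)
3) "0100"  (len 4)
4) "100"  (len 3)
5) "000"  (len 3)
6) "00"  (len 2)
7) "0"  (len 1)
8) (halted — word empty)

(empty)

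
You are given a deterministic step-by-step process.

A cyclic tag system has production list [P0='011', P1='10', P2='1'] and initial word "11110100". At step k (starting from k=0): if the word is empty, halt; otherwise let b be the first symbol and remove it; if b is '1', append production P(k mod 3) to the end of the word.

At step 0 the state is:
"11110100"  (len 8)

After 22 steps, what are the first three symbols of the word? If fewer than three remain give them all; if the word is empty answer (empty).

011

t=0: "11110100"  (len 8)
t=1: "1110100011"  (len 10)
t=2: "11010001110"  (len 11)
t=3: "10100011101"  (len 11)
t=4: "0100011101011"  (len 13)
t=5: "100011101011"  (len 12)
t=6: "000111010111"  (len 12)
t=7: "00111010111"  (len 11)
t=8: "0111010111"  (len 10)
t=9: "111010111"  (len 9)
t=10: "11010111011"  (len 11)
t=11: "101011101110"  (len 12)
t=12: "010111011101"  (len 12)
t=13: "10111011101"  (len 11)
t=14: "011101110110"  (len 12)
t=15: "11101110110"  (len 11)
t=16: "1101110110011"  (len 13)
t=17: "10111011001110"  (len 14)
t=18: "01110110011101"  (len 14)
t=19: "1110110011101"  (len 13)
t=20: "11011001110110"  (len 14)
t=21: "10110011101101"  (len 14)
t=22: "0110011101101011"  (len 16)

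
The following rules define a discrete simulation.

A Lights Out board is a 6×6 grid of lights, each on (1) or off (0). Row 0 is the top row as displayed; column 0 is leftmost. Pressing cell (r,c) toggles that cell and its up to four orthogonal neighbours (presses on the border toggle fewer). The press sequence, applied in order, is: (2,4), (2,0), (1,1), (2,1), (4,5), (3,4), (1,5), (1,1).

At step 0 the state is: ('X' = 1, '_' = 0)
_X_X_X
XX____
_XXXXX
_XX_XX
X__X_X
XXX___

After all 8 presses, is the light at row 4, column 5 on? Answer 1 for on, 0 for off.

0

[0] _X_X_X
XX____
_XXXXX
_XX_XX
X__X_X
XXX___
[1] _X_X_X
XX__X_
_XX___
_XX__X
X__X_X
XXX___
[2] _X_X_X
_X__X_
X_X___
XXX__X
X__X_X
XXX___
[3] ___X_X
X_X_X_
XXX___
XXX__X
X__X_X
XXX___
[4] ___X_X
XXX_X_
______
X_X__X
X__X_X
XXX___
[5] ___X_X
XXX_X_
______
X_X___
X__XX_
XXX__X
[6] ___X_X
XXX_X_
____X_
X_XXXX
X__X__
XXX__X
[7] ___X__
XXX__X
____XX
X_XXXX
X__X__
XXX__X
[8] _X_X__
_____X
_X__XX
X_XXXX
X__X__
XXX__X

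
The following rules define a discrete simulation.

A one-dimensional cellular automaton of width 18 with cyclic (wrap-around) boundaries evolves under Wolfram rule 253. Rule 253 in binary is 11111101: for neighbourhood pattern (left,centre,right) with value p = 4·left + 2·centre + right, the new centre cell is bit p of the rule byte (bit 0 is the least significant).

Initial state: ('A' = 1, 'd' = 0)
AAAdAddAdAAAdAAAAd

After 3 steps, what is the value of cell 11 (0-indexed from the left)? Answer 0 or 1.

k=0  AAAdAddAdAAAdAAAAd
k=1  AAAAAAdAAAAAAAAAAA
k=2  AAAAAAAAAAAAAAAAAA
k=3  AAAAAAAAAAAAAAAAAA

1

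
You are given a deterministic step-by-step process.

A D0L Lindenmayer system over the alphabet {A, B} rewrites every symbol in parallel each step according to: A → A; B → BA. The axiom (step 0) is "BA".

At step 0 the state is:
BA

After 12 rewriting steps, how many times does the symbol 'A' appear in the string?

gen 0: BA
gen 1: BAA
gen 2: BAAA
gen 3: BAAAA
gen 4: BAAAAA
gen 5: BAAAAAA
gen 6: BAAAAAAA
gen 7: BAAAAAAAA
gen 8: BAAAAAAAAA
gen 9: BAAAAAAAAAA
gen 10: BAAAAAAAAAAA
gen 11: BAAAAAAAAAAAA
gen 12: BAAAAAAAAAAAAA

13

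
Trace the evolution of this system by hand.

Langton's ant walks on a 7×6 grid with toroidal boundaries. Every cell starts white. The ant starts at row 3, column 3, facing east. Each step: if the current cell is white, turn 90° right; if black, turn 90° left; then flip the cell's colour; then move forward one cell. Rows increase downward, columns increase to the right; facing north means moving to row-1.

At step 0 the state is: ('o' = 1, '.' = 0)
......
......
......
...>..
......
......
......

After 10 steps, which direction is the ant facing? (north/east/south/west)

step 0: ......
......
......
...>..
......
......
......
step 1: ......
......
......
...o..
...v..
......
......
step 2: ......
......
......
...o..
..<o..
......
......
step 3: ......
......
......
..^o..
..oo..
......
......
step 4: ......
......
......
..o>..
..oo..
......
......
step 5: ......
......
...^..
..o...
..oo..
......
......
step 6: ......
......
...o>.
..o...
..oo..
......
......
step 7: ......
......
...oo.
..o.v.
..oo..
......
......
step 8: ......
......
...oo.
..o<o.
..oo..
......
......
step 9: ......
......
...^o.
..ooo.
..oo..
......
......
step 10: ......
......
..<.o.
..ooo.
..oo..
......
......

west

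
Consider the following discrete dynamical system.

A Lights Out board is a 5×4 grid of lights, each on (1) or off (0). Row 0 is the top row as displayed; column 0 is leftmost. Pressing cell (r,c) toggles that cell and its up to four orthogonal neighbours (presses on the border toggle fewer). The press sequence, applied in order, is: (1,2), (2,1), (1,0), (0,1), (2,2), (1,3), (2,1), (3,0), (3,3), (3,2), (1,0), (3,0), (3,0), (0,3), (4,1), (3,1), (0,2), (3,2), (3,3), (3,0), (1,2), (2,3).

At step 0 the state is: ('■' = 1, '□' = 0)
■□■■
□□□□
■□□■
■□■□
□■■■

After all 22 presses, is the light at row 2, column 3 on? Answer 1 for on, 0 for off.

0

gen 0: ■□■■
□□□□
■□□■
■□■□
□■■■
gen 1: ■□□■
□■■■
■□■■
■□■□
□■■■
gen 2: ■□□■
□□■■
□■□■
■■■□
□■■■
gen 3: □□□■
■■■■
■■□■
■■■□
□■■■
gen 4: ■■■■
■□■■
■■□■
■■■□
□■■■
gen 5: ■■■■
■□□■
■□■□
■■□□
□■■■
gen 6: ■■■□
■□■□
■□■■
■■□□
□■■■
gen 7: ■■■□
■■■□
□■□■
■□□□
□■■■
gen 8: ■■■□
■■■□
■■□■
□■□□
■■■■
gen 9: ■■■□
■■■□
■■□□
□■■■
■■■□
gen 10: ■■■□
■■■□
■■■□
□□□□
■■□□
gen 11: □■■□
□□■□
□■■□
□□□□
■■□□
gen 12: □■■□
□□■□
■■■□
■■□□
□■□□
gen 13: □■■□
□□■□
□■■□
□□□□
■■□□
gen 14: □■□■
□□■■
□■■□
□□□□
■■□□
gen 15: □■□■
□□■■
□■■□
□■□□
□□■□
gen 16: □■□■
□□■■
□□■□
■□■□
□■■□
gen 17: □□■□
□□□■
□□■□
■□■□
□■■□
gen 18: □□■□
□□□■
□□□□
■■□■
□■□□
gen 19: □□■□
□□□■
□□□■
■■■□
□■□■
gen 20: □□■□
□□□■
■□□■
□□■□
■■□■
gen 21: □□□□
□■■□
■□■■
□□■□
■■□■
gen 22: □□□□
□■■■
■□□□
□□■■
■■□■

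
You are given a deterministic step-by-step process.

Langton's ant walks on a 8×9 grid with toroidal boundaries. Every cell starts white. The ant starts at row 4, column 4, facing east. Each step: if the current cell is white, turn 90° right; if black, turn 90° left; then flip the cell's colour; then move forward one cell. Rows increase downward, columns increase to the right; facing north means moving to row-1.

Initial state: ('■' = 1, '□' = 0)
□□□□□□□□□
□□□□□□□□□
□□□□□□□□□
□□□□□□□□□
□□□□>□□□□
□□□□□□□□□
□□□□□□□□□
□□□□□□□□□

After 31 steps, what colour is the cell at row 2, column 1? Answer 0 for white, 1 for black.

1

t=0: □□□□□□□□□
□□□□□□□□□
□□□□□□□□□
□□□□□□□□□
□□□□>□□□□
□□□□□□□□□
□□□□□□□□□
□□□□□□□□□
t=1: □□□□□□□□□
□□□□□□□□□
□□□□□□□□□
□□□□□□□□□
□□□□■□□□□
□□□□v□□□□
□□□□□□□□□
□□□□□□□□□
t=2: □□□□□□□□□
□□□□□□□□□
□□□□□□□□□
□□□□□□□□□
□□□□■□□□□
□□□<■□□□□
□□□□□□□□□
□□□□□□□□□
t=3: □□□□□□□□□
□□□□□□□□□
□□□□□□□□□
□□□□□□□□□
□□□^■□□□□
□□□■■□□□□
□□□□□□□□□
□□□□□□□□□
t=4: □□□□□□□□□
□□□□□□□□□
□□□□□□□□□
□□□□□□□□□
□□□■>□□□□
□□□■■□□□□
□□□□□□□□□
□□□□□□□□□
t=5: □□□□□□□□□
□□□□□□□□□
□□□□□□□□□
□□□□^□□□□
□□□■□□□□□
□□□■■□□□□
□□□□□□□□□
□□□□□□□□□
t=6: □□□□□□□□□
□□□□□□□□□
□□□□□□□□□
□□□□■>□□□
□□□■□□□□□
□□□■■□□□□
□□□□□□□□□
□□□□□□□□□
t=7: □□□□□□□□□
□□□□□□□□□
□□□□□□□□□
□□□□■■□□□
□□□■□v□□□
□□□■■□□□□
□□□□□□□□□
□□□□□□□□□
t=8: □□□□□□□□□
□□□□□□□□□
□□□□□□□□□
□□□□■■□□□
□□□■<■□□□
□□□■■□□□□
□□□□□□□□□
□□□□□□□□□
t=9: □□□□□□□□□
□□□□□□□□□
□□□□□□□□□
□□□□^■□□□
□□□■■■□□□
□□□■■□□□□
□□□□□□□□□
□□□□□□□□□
t=10: □□□□□□□□□
□□□□□□□□□
□□□□□□□□□
□□□<□■□□□
□□□■■■□□□
□□□■■□□□□
□□□□□□□□□
□□□□□□□□□
t=11: □□□□□□□□□
□□□□□□□□□
□□□^□□□□□
□□□■□■□□□
□□□■■■□□□
□□□■■□□□□
□□□□□□□□□
□□□□□□□□□
t=12: □□□□□□□□□
□□□□□□□□□
□□□■>□□□□
□□□■□■□□□
□□□■■■□□□
□□□■■□□□□
□□□□□□□□□
□□□□□□□□□
t=13: □□□□□□□□□
□□□□□□□□□
□□□■■□□□□
□□□■v■□□□
□□□■■■□□□
□□□■■□□□□
□□□□□□□□□
□□□□□□□□□
t=14: □□□□□□□□□
□□□□□□□□□
□□□■■□□□□
□□□<■■□□□
□□□■■■□□□
□□□■■□□□□
□□□□□□□□□
□□□□□□□□□
t=15: □□□□□□□□□
□□□□□□□□□
□□□■■□□□□
□□□□■■□□□
□□□v■■□□□
□□□■■□□□□
□□□□□□□□□
□□□□□□□□□
t=16: □□□□□□□□□
□□□□□□□□□
□□□■■□□□□
□□□□■■□□□
□□□□>■□□□
□□□■■□□□□
□□□□□□□□□
□□□□□□□□□
t=17: □□□□□□□□□
□□□□□□□□□
□□□■■□□□□
□□□□^■□□□
□□□□□■□□□
□□□■■□□□□
□□□□□□□□□
□□□□□□□□□
t=18: □□□□□□□□□
□□□□□□□□□
□□□■■□□□□
□□□<□■□□□
□□□□□■□□□
□□□■■□□□□
□□□□□□□□□
□□□□□□□□□
t=19: □□□□□□□□□
□□□□□□□□□
□□□^■□□□□
□□□■□■□□□
□□□□□■□□□
□□□■■□□□□
□□□□□□□□□
□□□□□□□□□
t=20: □□□□□□□□□
□□□□□□□□□
□□<□■□□□□
□□□■□■□□□
□□□□□■□□□
□□□■■□□□□
□□□□□□□□□
□□□□□□□□□
t=21: □□□□□□□□□
□□^□□□□□□
□□■□■□□□□
□□□■□■□□□
□□□□□■□□□
□□□■■□□□□
□□□□□□□□□
□□□□□□□□□
t=22: □□□□□□□□□
□□■>□□□□□
□□■□■□□□□
□□□■□■□□□
□□□□□■□□□
□□□■■□□□□
□□□□□□□□□
□□□□□□□□□
t=23: □□□□□□□□□
□□■■□□□□□
□□■v■□□□□
□□□■□■□□□
□□□□□■□□□
□□□■■□□□□
□□□□□□□□□
□□□□□□□□□
t=24: □□□□□□□□□
□□■■□□□□□
□□<■■□□□□
□□□■□■□□□
□□□□□■□□□
□□□■■□□□□
□□□□□□□□□
□□□□□□□□□
t=25: □□□□□□□□□
□□■■□□□□□
□□□■■□□□□
□□v■□■□□□
□□□□□■□□□
□□□■■□□□□
□□□□□□□□□
□□□□□□□□□
t=26: □□□□□□□□□
□□■■□□□□□
□□□■■□□□□
□<■■□■□□□
□□□□□■□□□
□□□■■□□□□
□□□□□□□□□
□□□□□□□□□
t=27: □□□□□□□□□
□□■■□□□□□
□^□■■□□□□
□■■■□■□□□
□□□□□■□□□
□□□■■□□□□
□□□□□□□□□
□□□□□□□□□
t=28: □□□□□□□□□
□□■■□□□□□
□■>■■□□□□
□■■■□■□□□
□□□□□■□□□
□□□■■□□□□
□□□□□□□□□
□□□□□□□□□
t=29: □□□□□□□□□
□□■■□□□□□
□■■■■□□□□
□■v■□■□□□
□□□□□■□□□
□□□■■□□□□
□□□□□□□□□
□□□□□□□□□
t=30: □□□□□□□□□
□□■■□□□□□
□■■■■□□□□
□■□>□■□□□
□□□□□■□□□
□□□■■□□□□
□□□□□□□□□
□□□□□□□□□
t=31: □□□□□□□□□
□□■■□□□□□
□■■^■□□□□
□■□□□■□□□
□□□□□■□□□
□□□■■□□□□
□□□□□□□□□
□□□□□□□□□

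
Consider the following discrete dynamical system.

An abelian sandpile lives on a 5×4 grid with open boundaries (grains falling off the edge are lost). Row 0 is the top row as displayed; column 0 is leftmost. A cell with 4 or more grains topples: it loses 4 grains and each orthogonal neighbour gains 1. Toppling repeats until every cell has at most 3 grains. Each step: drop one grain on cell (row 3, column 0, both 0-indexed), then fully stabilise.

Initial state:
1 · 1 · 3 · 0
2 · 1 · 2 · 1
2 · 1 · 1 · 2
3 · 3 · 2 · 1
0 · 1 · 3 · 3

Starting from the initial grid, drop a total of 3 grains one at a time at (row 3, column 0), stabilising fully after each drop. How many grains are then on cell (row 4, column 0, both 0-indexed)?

1

step 0: 1 · 1 · 3 · 0
2 · 1 · 2 · 1
2 · 1 · 1 · 2
3 · 3 · 2 · 1
0 · 1 · 3 · 3
step 1: 1 · 1 · 3 · 0
2 · 1 · 2 · 1
3 · 2 · 1 · 2
1 · 0 · 3 · 1
1 · 2 · 3 · 3
step 2: 1 · 1 · 3 · 0
2 · 1 · 2 · 1
3 · 2 · 1 · 2
2 · 0 · 3 · 1
1 · 2 · 3 · 3
step 3: 1 · 1 · 3 · 0
2 · 1 · 2 · 1
3 · 2 · 1 · 2
3 · 0 · 3 · 1
1 · 2 · 3 · 3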